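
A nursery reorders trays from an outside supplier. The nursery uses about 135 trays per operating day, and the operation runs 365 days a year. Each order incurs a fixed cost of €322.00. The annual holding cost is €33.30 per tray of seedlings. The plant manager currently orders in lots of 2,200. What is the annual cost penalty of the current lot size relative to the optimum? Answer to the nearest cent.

Extra cost ≈ €11,334.96 per year

Annual demand D = 135 × 365 = 49,275.
EOQ = √(2DS/H) = √(2 × 49,275 × 322 / 33.3) ≈ 976.19.
Cost at Q* = (D/Q*)S + (Q*/2)H = √(2DSH) ≈ €32,507.11.
Cost at Q = 2,200: (49,275/2,200)×322 + (2,200/2)×33.3 = €7,212.07 + €36,630.00 = €43,842.07.
Excess = €43,842.07 − €32,507.11 = €11,334.96.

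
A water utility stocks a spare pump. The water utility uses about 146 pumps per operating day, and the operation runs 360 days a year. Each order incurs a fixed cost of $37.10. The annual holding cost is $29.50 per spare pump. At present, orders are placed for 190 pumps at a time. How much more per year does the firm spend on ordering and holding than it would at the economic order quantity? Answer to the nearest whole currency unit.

Extra cost ≈ $2,339 per year

Annual demand D = 146 × 360 = 52,560.
EOQ = √(2DS/H) = √(2 × 52,560 × 37.1 / 29.5) ≈ 363.60.
Cost at Q* = (D/Q*)S + (Q*/2)H = √(2DSH) ≈ $10,726.07.
Cost at Q = 190: (52,560/190)×37.1 + (190/2)×29.5 = $10,263.03 + $2,802.50 = $13,065.53.
Excess = $13,065.53 − $10,726.07 = $2,339.46.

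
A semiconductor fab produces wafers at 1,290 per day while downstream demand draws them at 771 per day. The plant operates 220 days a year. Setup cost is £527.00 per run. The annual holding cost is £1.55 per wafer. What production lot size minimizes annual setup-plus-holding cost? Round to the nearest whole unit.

Q* ≈ 16,932 wafers

Annual demand D = 771 × 220 = 169,620.
Production build-up factor (1 − d/p) = 1 − 771/1,290 = 0.4023.
Q* = √(2DS / (H(1 − d/p))) = √(2 × 169,620 × 527 / (1.55 × 0.4023)).
= √(178,779,480 / 0.6236) ≈ 16931.840.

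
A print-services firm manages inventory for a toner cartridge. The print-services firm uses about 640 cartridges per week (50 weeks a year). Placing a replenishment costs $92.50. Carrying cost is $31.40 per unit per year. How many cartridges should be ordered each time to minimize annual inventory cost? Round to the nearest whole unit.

Q* ≈ 434 cartridges

Annual demand D = 640 × 50 = 32,000.
EOQ = √(2DS / H) = √(2 × 32,000 × 92.5 / 31.4).
= √(5,920,000 / 31.4) = √188,535.0318 ≈ 434.206.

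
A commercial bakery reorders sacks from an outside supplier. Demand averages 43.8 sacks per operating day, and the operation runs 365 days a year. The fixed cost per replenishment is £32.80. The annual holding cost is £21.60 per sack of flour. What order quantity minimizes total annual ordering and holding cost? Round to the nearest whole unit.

Q* ≈ 220 sacks

Annual demand D = 43.8 × 365 = 15,987.
EOQ = √(2DS / H) = √(2 × 15,987 × 32.8 / 21.6).
= √(1,048,747.2 / 21.6) = √48,553.1111 ≈ 220.348.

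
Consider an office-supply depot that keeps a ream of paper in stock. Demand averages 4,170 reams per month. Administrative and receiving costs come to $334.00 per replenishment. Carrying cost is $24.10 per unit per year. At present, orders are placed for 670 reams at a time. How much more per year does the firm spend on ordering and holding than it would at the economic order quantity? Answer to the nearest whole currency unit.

Extra cost ≈ $4,636 per year

Annual demand D = 4,170 × 12 = 50,040.
EOQ = √(2DS/H) = √(2 × 50,040 × 334 / 24.1) ≈ 1177.71.
Cost at Q* = (D/Q*)S + (Q*/2)H = √(2DSH) ≈ $28,382.81.
Cost at Q = 670: (50,040/670)×334 + (670/2)×24.1 = $24,945.31 + $8,073.50 = $33,018.81.
Excess = $33,018.81 − $28,382.81 = $4,636.00.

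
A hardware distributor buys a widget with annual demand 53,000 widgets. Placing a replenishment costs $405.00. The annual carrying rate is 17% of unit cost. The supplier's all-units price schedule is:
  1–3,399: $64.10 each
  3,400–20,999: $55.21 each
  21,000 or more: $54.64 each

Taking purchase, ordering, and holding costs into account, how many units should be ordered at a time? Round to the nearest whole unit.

Q* ≈ 3,400 widgets

Holding cost per unit per year at price C is H = 0.17·C.
For each price level, check whether its EOQ is feasible; otherwise the best quantity at that price is the breakpoint.
EOQ at $64.10 = 1984.8 (feasible in tier 1): TC = 53,000×$64.10 + (53,000/1984.8)×405 + (1984.8/2)×0.17×$64.10 = $3,418,928.87.
EOQ at $55.21 = 2138.7 < 3400, so use break Q=3400: TC = 53,000×$55.21 + (53,000/3400.0)×405 + (3400.0/2)×0.17×$55.21 = $2,948,398.93.
EOQ at $54.64 = 2149.8 < 21000, so use break Q=21000: TC = 53,000×$54.64 + (53,000/21000.0)×405 + (21000.0/2)×0.17×$54.64 = $2,994,474.54.
Lowest total cost is $2,948,398.93 at Q = 3400.0.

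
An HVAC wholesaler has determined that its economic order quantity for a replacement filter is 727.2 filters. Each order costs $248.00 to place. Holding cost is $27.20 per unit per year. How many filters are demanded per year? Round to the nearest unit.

D ≈ 29,000 filters per year

The basic EOQ model gives Q* = √(2DS/H); rearrange for the unknown.
From Q* = √(2DS/H): D = Q*²H / (2S) = 727.2² × 27.2 / (2 × 248) = 28999.798.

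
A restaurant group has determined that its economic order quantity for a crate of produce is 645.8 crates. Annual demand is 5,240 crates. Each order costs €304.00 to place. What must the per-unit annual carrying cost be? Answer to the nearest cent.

H ≈ €7.64

The basic EOQ model gives Q* = √(2DS/H); rearrange for the unknown.
From Q* = √(2DS/H): H = 2DS / Q*² = 2 × 5,240 × 304 / 645.8² = 7.6390.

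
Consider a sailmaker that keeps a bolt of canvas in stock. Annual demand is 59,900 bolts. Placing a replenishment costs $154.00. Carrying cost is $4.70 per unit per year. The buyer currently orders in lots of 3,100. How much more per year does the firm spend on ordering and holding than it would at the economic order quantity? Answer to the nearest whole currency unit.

EOQ = √(2DS/H) = √(2 × 59,900 × 154 / 4.7) ≈ 1981.25.
Cost at Q* = (D/Q*)S + (Q*/2)H = √(2DSH) ≈ $9,311.89.
Cost at Q = 3,100: (59,900/3,100)×154 + (3,100/2)×4.7 = $2,975.68 + $7,285.00 = $10,260.68.
Excess = $10,260.68 − $9,311.89 = $948.79.

Extra cost ≈ $949 per year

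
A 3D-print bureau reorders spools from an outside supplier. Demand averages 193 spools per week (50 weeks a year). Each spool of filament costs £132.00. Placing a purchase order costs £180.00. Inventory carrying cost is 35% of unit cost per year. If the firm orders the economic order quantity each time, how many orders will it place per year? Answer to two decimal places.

Annual demand D = 193 × 50 = 9,650.
Holding cost H = 0.35 × £132.00 = £46.2000 per unit per year.
EOQ = √(2DS/H) = √(2 × 9,650 × 180 / 46.2) ≈ 274.22.
Orders per year = D / Q* = 9,650 / 274.22 ≈ 35.191.

N ≈ 35.19 orders per year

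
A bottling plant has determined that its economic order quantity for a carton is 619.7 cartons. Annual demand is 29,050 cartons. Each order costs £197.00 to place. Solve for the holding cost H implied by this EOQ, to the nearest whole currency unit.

H ≈ £30

Invert the EOQ relation Q*² = 2DS/H.
From Q* = √(2DS/H): H = 2DS / Q*² = 2 × 29,050 × 197 / 619.7² = 29.8043.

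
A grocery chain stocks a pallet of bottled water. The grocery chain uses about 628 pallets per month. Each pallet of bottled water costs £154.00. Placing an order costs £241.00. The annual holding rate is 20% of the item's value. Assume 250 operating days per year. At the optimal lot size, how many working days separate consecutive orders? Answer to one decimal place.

T ≈ 11.4 days

Annual demand D = 628 × 12 = 7,536.
Holding cost H = 0.20 × £154.00 = £30.8000 per unit per year.
EOQ = √(2DS/H) = √(2 × 7,536 × 241 / 30.8) ≈ 343.41.
Cycle time = Q*/D × 250 = 343.41 / 7,536 × 250 ≈ 11.392 days.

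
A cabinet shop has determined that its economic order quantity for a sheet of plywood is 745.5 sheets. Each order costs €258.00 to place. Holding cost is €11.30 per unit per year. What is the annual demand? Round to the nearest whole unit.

Invert the EOQ relation Q*² = 2DS/H.
From Q* = √(2DS/H): D = Q*²H / (2S) = 745.5² × 11.3 / (2 × 258) = 12170.938.

D ≈ 12,171 sheets per year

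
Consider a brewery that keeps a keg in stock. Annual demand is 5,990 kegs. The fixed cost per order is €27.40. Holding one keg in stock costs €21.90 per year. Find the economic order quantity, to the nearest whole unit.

Q* ≈ 122 kegs

EOQ = √(2DS / H) = √(2 × 5,990 × 27.4 / 21.9).
= √(328,252 / 21.9) = √14,988.6758 ≈ 122.428.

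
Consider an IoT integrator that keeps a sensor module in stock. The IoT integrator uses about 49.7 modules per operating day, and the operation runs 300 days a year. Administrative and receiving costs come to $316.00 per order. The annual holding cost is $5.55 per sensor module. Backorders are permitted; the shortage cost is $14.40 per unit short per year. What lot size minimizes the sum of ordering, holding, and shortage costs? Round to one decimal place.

Annual demand D = 49.7 × 300 = 14,910.
With planned backorders, Q* = √(2DS/H) · √((H+B)/B).
√(2DS/H) = √(2 × 14,910 × 316 / 5.55) = 1303.019.
√((H+B)/B) = √((5.55+14.4)/14.4) = 1.1770.
Q* ≈ 1533.702.

Q* ≈ 1,533.7 modules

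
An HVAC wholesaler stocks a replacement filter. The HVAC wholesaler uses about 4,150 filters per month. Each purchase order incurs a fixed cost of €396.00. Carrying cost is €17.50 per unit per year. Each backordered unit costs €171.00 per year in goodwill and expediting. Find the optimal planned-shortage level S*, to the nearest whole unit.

S* ≈ 146 filters

Annual demand D = 4,150 × 12 = 49,800.
With planned backorders, Q* = √(2DS/H) · √((H+B)/B).
√(2DS/H) = √(2 × 49,800 × 396 / 17.5) = 1501.268.
√((H+B)/B) = √((17.5+171)/171) = 1.0499.
Q* ≈ 1576.216.
S* = Q* · H/(H+B) = 1576.216 × 17.5/188.5 ≈ 146.333.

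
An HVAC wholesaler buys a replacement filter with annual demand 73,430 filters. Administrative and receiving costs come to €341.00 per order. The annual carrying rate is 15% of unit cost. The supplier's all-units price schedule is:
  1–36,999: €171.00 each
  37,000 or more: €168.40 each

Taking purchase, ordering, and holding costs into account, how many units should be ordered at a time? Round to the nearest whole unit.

Holding cost per unit per year at price C is H = 0.15·C.
For each price level, check whether its EOQ is feasible; otherwise the best quantity at that price is the breakpoint.
EOQ at €171.00 = 1397.3 (feasible in tier 1): TC = 73,430×€171.00 + (73,430/1397.3)×341 + (1397.3/2)×0.15×€171.00 = €12,592,370.38.
EOQ at €168.40 = 1408.0 < 37000, so use break Q=37000: TC = 73,430×€168.40 + (73,430/37000.0)×341 + (37000.0/2)×0.15×€168.40 = €12,833,598.75.
Lowest total cost is €12,592,370.38 at Q = 1397.3.

Q* ≈ 1,397 filters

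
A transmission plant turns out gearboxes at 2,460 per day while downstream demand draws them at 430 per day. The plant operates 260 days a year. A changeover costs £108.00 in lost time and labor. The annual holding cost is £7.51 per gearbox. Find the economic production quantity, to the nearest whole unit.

Annual demand D = 430 × 260 = 111,800.
Production build-up factor (1 − d/p) = 1 − 430/2,460 = 0.8252.
Q* = √(2DS / (H(1 − d/p))) = √(2 × 111,800 × 108 / (7.51 × 0.8252)).
= √(24,148,800 / 6.1973) ≈ 1974.001.

Q* ≈ 1,974 gearboxes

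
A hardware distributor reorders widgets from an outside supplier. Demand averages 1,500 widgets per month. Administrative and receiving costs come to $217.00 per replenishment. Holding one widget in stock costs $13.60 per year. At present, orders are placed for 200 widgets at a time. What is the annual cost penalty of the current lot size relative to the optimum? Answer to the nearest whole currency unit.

Annual demand D = 1,500 × 12 = 18,000.
EOQ = √(2DS/H) = √(2 × 18,000 × 217 / 13.6) ≈ 757.90.
Cost at Q* = (D/Q*)S + (Q*/2)H = √(2DSH) ≈ $10,307.43.
Cost at Q = 200: (18,000/200)×217 + (200/2)×13.6 = $19,530.00 + $1,360.00 = $20,890.00.
Excess = $20,890.00 − $10,307.43 = $10,582.57.

Extra cost ≈ $10,583 per year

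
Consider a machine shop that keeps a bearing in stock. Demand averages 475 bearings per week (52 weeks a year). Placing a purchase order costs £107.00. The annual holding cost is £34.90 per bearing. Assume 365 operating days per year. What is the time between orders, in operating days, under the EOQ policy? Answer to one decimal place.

Annual demand D = 475 × 52 = 24,700.
EOQ = √(2DS/H) = √(2 × 24,700 × 107 / 34.9) ≈ 389.17.
Cycle time = Q*/D × 365 = 389.17 / 24,700 × 365 ≈ 5.751 days.

T ≈ 5.8 days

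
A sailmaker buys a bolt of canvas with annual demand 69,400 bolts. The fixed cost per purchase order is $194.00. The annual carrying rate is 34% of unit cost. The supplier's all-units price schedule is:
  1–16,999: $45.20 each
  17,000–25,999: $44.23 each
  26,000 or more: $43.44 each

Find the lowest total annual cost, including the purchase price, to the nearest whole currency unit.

Holding cost per unit per year at price C is H = 0.34·C.
Candidates are each tier's EOQ (if it falls in that tier) and each price-break quantity.
EOQ at $45.20 = 1323.7 (feasible in tier 1): TC = 69,400×$45.20 + (69,400/1323.7)×194 + (1323.7/2)×0.34×$45.20 = $3,157,222.50.
EOQ at $44.23 = 1338.1 < 17000, so use break Q=17000: TC = 69,400×$44.23 + (69,400/17000.0)×194 + (17000.0/2)×0.34×$44.23 = $3,198,178.68.
EOQ at $43.44 = 1350.2 < 26000, so use break Q=26000: TC = 69,400×$43.44 + (69,400/26000.0)×194 + (26000.0/2)×0.34×$43.44 = $3,207,258.63.
Lowest total cost among the candidates is at Q = 1323.7.

TC* ≈ $3,157,222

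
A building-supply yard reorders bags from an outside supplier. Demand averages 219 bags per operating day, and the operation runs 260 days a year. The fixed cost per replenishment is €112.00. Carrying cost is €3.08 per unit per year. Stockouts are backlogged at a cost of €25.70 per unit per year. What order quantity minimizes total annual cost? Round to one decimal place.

Annual demand D = 219 × 260 = 56,940.
With planned backorders, Q* = √(2DS/H) · √((H+B)/B).
√(2DS/H) = √(2 × 56,940 × 112 / 3.08) = 2034.967.
√((H+B)/B) = √((3.08+25.7)/25.7) = 1.0582.
Q* ≈ 2153.457.

Q* ≈ 2,153.5 bags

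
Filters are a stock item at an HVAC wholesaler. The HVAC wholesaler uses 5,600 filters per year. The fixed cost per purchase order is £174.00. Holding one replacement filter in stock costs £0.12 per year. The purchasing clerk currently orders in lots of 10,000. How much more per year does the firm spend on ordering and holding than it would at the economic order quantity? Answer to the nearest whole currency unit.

EOQ = √(2DS/H) = √(2 × 5,600 × 174 / 0.12) ≈ 4029.89.
Cost at Q* = (D/Q*)S + (Q*/2)H = √(2DSH) ≈ £483.59.
Cost at Q = 10,000: (5,600/10,000)×174 + (10,000/2)×0.12 = £97.44 + £600.00 = £697.44.
Excess = £697.44 − £483.59 = £213.85.

Extra cost ≈ £214 per year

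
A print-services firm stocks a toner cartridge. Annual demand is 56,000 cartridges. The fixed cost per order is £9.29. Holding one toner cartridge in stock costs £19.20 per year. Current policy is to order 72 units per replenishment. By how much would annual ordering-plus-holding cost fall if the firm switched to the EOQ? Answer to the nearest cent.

EOQ = √(2DS/H) = √(2 × 56,000 × 9.29 / 19.2) ≈ 232.79.
Cost at Q* = (D/Q*)S + (Q*/2)H = √(2DSH) ≈ £4,469.59.
Cost at Q = 72: (56,000/72)×9.29 + (72/2)×19.2 = £7,225.56 + £691.20 = £7,916.76.
Excess = £7,916.76 − £4,469.59 = £3,447.17.

Extra cost ≈ £3,447.17 per year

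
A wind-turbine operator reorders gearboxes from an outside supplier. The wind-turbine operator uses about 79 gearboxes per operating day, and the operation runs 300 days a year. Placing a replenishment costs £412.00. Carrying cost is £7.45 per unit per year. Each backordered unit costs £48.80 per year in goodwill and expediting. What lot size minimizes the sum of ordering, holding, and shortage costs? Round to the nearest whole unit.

Annual demand D = 79 × 300 = 23,700.
With planned backorders, Q* = √(2DS/H) · √((H+B)/B).
√(2DS/H) = √(2 × 23,700 × 412 / 7.45) = 1619.048.
√((H+B)/B) = √((7.45+48.8)/48.8) = 1.0736.
Q* ≈ 1738.245.

Q* ≈ 1,738 gearboxes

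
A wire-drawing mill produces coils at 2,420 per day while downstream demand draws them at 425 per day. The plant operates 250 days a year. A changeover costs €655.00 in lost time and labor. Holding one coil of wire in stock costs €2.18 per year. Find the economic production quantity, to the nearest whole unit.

Q* ≈ 8,801 coils

Annual demand D = 425 × 250 = 106,250.
Production build-up factor (1 − d/p) = 1 − 425/2,420 = 0.8244.
Q* = √(2DS / (H(1 − d/p))) = √(2 × 106,250 × 655 / (2.18 × 0.8244)).
= √(139,187,500 / 1.7971) ≈ 8800.515.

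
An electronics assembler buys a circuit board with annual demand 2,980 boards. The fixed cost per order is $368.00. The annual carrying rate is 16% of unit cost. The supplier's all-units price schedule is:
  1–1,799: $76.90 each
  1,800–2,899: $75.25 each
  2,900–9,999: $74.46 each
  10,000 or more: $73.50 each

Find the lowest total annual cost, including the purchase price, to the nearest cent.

Holding cost per unit per year at price C is H = 0.16·C.
Evaluate total cost at each tier's feasible EOQ or, if the EOQ is below the tier, at the tier's minimum quantity.
EOQ at $76.90 = 422.2 (feasible in tier 1): TC = 2,980×$76.90 + (2,980/422.2)×368 + (422.2/2)×0.16×$76.90 = $234,356.82.
EOQ at $75.25 = 426.8 < 1800, so use break Q=1800: TC = 2,980×$75.25 + (2,980/1800.0)×368 + (1800.0/2)×0.16×$75.25 = $235,690.24.
EOQ at $74.46 = 429.1 < 2900, so use break Q=2900: TC = 2,980×$74.46 + (2,980/2900.0)×368 + (2900.0/2)×0.16×$74.46 = $239,543.67.
EOQ at $73.50 = 431.9 < 10000, so use break Q=10000: TC = 2,980×$73.50 + (2,980/10000.0)×368 + (10000.0/2)×0.16×$73.50 = $277,939.66.
Lowest total cost among the candidates is at Q = 422.2.

TC* ≈ $234,356.82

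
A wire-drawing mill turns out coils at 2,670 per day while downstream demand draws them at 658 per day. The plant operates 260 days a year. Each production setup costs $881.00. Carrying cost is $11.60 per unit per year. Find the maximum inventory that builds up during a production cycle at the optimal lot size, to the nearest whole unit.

Annual demand D = 658 × 260 = 171,080.
Production build-up factor (1 − d/p) = 1 − 658/2,670 = 0.7536.
Q* = √(2DS / (H(1 − d/p))) = √(2 × 171,080 × 881 / (11.6 × 0.7536)).
= √(301,442,960 / 8.7413) ≈ 5872.394.
Maximum inventory = Q*(1 − d/p) = 5872.394 × 0.7536 ≈ 4425.190.

I_max ≈ 4,425 coils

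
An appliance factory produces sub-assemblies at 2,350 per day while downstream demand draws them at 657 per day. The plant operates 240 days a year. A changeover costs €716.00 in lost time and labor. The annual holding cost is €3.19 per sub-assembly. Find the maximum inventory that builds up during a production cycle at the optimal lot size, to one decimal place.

I_max ≈ 7,141.0 sub-assemblies

Annual demand D = 657 × 240 = 157,680.
Production build-up factor (1 − d/p) = 1 − 657/2,350 = 0.7204.
Q* = √(2DS / (H(1 − d/p))) = √(2 × 157,680 × 716 / (3.19 × 0.7204)).
= √(225,797,760 / 2.2982) ≈ 9912.197.
Maximum inventory = Q*(1 − d/p) = 9912.197 × 0.7204 ≈ 7141.000.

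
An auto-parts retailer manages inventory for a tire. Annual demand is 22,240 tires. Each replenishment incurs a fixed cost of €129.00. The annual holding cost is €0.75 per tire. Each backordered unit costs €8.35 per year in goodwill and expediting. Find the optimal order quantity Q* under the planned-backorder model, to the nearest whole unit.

With planned backorders, Q* = √(2DS/H) · √((H+B)/B).
√(2DS/H) = √(2 × 22,240 × 129 / 0.75) = 2765.965.
√((H+B)/B) = √((0.75+8.35)/8.35) = 1.0439.
Q* ≈ 2887.514.

Q* ≈ 2,888 tires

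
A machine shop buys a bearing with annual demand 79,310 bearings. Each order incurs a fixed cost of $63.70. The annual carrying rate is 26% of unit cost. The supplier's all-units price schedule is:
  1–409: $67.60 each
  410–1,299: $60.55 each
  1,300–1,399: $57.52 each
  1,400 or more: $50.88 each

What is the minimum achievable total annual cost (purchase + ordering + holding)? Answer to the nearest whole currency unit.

Holding cost per unit per year at price C is H = 0.26·C.
Candidates are each tier's EOQ (if it falls in that tier) and each price-break quantity.
Tier 1 ($67.60): EOQ = 758.2 exceeds tier's upper bound 409, so this tier is dominated.
EOQ at $60.55 = 801.1 (feasible in tier 2): TC = 79,310×$60.55 + (79,310/801.1)×63.7 + (801.1/2)×0.26×$60.55 = $4,814,832.75.
EOQ at $57.52 = 822.0 < 1300, so use break Q=1300: TC = 79,310×$57.52 + (79,310/1300.0)×63.7 + (1300.0/2)×0.26×$57.52 = $4,575,518.27.
EOQ at $50.88 = 874.0 < 1400, so use break Q=1400: TC = 79,310×$50.88 + (79,310/1400.0)×63.7 + (1400.0/2)×0.26×$50.88 = $4,048,161.57.
Lowest total cost among the candidates is at Q = 1400.0.

TC* ≈ $4,048,162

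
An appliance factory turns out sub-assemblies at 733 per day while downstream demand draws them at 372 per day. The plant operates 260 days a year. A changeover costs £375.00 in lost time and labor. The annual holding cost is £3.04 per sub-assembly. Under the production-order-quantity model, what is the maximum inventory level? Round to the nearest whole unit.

Annual demand D = 372 × 260 = 96,720.
Production build-up factor (1 − d/p) = 1 − 372/733 = 0.4925.
Q* = √(2DS / (H(1 − d/p))) = √(2 × 96,720 × 375 / (3.04 × 0.4925)).
= √(72,540,000 / 1.4972) ≈ 6960.659.
Maximum inventory = Q*(1 − d/p) = 6960.659 × 0.4925 ≈ 3428.101.

I_max ≈ 3,428 sub-assemblies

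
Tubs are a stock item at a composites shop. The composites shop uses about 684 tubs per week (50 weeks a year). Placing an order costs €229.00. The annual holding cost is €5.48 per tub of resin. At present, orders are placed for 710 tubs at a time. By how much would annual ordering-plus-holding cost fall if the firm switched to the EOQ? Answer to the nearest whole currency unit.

Extra cost ≈ €3,711 per year

Annual demand D = 684 × 50 = 34,200.
EOQ = √(2DS/H) = √(2 × 34,200 × 229 / 5.48) ≈ 1690.66.
Cost at Q* = (D/Q*)S + (Q*/2)H = √(2DSH) ≈ €9,264.80.
Cost at Q = 710: (34,200/710)×229 + (710/2)×5.48 = €11,030.70 + €1,945.40 = €12,976.10.
Excess = €12,976.10 − €9,264.80 = €3,711.30.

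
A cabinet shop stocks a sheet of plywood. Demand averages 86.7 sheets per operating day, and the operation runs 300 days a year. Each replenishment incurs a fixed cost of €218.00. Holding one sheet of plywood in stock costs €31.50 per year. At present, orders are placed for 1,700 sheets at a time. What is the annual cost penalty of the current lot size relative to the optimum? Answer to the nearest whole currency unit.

Extra cost ≈ €11,210 per year

Annual demand D = 86.7 × 300 = 26,010.
EOQ = √(2DS/H) = √(2 × 26,010 × 218 / 31.5) ≈ 600.01.
Cost at Q* = (D/Q*)S + (Q*/2)H = √(2DSH) ≈ €18,900.30.
Cost at Q = 1,700: (26,010/1,700)×218 + (1,700/2)×31.5 = €3,335.40 + €26,775.00 = €30,110.40.
Excess = €30,110.40 − €18,900.30 = €11,210.10.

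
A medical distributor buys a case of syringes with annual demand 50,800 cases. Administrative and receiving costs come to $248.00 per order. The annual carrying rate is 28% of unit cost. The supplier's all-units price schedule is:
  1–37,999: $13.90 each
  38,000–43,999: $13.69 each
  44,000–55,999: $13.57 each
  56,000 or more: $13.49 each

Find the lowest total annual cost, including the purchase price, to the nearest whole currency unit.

Holding cost per unit per year at price C is H = 0.28·C.
Candidates are each tier's EOQ (if it falls in that tier) and each price-break quantity.
EOQ at $13.90 = 2544.4 (feasible in tier 1): TC = 50,800×$13.90 + (50,800/2544.4)×248 + (2544.4/2)×0.28×$13.90 = $716,022.83.
EOQ at $13.69 = 2563.8 < 38000, so use break Q=38000: TC = 50,800×$13.69 + (50,800/38000.0)×248 + (38000.0/2)×0.28×$13.69 = $768,614.34.
EOQ at $13.57 = 2575.2 < 44000, so use break Q=44000: TC = 50,800×$13.57 + (50,800/44000.0)×248 + (44000.0/2)×0.28×$13.57 = $773,233.53.
EOQ at $13.49 = 2582.8 < 56000, so use break Q=56000: TC = 50,800×$13.49 + (50,800/56000.0)×248 + (56000.0/2)×0.28×$13.49 = $791,278.57.
Lowest total cost among the candidates is at Q = 2544.4.

TC* ≈ $716,023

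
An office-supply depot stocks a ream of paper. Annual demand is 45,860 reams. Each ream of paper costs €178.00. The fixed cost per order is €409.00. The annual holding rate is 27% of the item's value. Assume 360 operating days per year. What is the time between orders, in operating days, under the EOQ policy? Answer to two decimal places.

T ≈ 6.94 days

Holding cost H = 0.27 × €178.00 = €48.0600 per unit per year.
Q* = √(2DS/H) = √(2 × 45,860 × 409 / 48.06) ≈ 883.49.
Cycle time = Q*/D × 360 = 883.49 / 45,860 × 360 ≈ 6.935 days.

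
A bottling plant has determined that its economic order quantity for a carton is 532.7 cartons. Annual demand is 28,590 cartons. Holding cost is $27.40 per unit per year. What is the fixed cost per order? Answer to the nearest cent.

S ≈ $135.98

Invert the EOQ relation Q*² = 2DS/H.
From Q* = √(2DS/H): S = Q*²H / (2D) = 532.7² × 27.4 / (2 × 28,590) = 135.9790.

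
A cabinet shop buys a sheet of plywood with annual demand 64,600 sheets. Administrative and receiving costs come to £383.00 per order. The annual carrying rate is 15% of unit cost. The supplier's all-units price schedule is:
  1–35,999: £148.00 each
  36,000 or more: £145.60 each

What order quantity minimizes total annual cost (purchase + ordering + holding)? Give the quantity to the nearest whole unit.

Holding cost per unit per year at price C is H = 0.15·C.
Candidates are each tier's EOQ (if it falls in that tier) and each price-break quantity.
EOQ at £148.00 = 1493.0 (feasible in tier 1): TC = 64,600×£148.00 + (64,600/1493.0)×383 + (1493.0/2)×0.15×£148.00 = £9,593,944.17.
EOQ at £145.60 = 1505.2 < 36000, so use break Q=36000: TC = 64,600×£145.60 + (64,600/36000.0)×383 + (36000.0/2)×0.15×£145.60 = £9,799,567.27.
Lowest total cost is £9,593,944.17 at Q = 1493.0.

Q* ≈ 1,493 sheets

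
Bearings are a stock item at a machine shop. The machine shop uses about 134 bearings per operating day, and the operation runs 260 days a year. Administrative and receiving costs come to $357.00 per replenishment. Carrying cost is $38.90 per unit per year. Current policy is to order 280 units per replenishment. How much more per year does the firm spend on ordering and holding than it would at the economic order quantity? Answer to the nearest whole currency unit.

Extra cost ≈ $18,760 per year

Annual demand D = 134 × 260 = 34,840.
EOQ = √(2DS/H) = √(2 × 34,840 × 357 / 38.9) ≈ 799.67.
Cost at Q* = (D/Q*)S + (Q*/2)H = √(2DSH) ≈ $31,107.35.
Cost at Q = 280: (34,840/280)×357 + (280/2)×38.9 = $44,421.00 + $5,446.00 = $49,867.00.
Excess = $49,867.00 − $31,107.35 = $18,759.65.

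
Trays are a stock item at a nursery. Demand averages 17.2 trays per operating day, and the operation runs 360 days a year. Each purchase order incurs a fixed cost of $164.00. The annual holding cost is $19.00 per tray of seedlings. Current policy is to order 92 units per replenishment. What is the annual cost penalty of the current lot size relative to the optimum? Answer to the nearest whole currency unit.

Annual demand D = 17.2 × 360 = 6,192.
EOQ = √(2DS/H) = √(2 × 6,192 × 164 / 19) ≈ 326.95.
Cost at Q* = (D/Q*)S + (Q*/2)H = √(2DSH) ≈ $6,211.97.
Cost at Q = 92: (6,192/92)×164 + (92/2)×19 = $11,037.91 + $874.00 = $11,911.91.
Excess = $11,911.91 − $6,211.97 = $5,699.95.

Extra cost ≈ $5,700 per year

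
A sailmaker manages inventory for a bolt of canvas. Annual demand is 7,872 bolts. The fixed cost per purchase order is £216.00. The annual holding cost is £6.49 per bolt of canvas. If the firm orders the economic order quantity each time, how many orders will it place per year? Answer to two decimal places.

N ≈ 10.87 orders per year

EOQ = √(2DS/H) = √(2 × 7,872 × 216 / 6.49) ≈ 723.87.
Orders per year = D / Q* = 7,872 / 723.87 ≈ 10.875.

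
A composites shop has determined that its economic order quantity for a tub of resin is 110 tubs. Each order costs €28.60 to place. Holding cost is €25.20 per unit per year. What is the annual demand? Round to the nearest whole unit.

Invert the EOQ relation Q*² = 2DS/H.
From Q* = √(2DS/H): D = Q*²H / (2S) = 110² × 25.2 / (2 × 28.6) = 5330.769.

D ≈ 5,331 tubs per year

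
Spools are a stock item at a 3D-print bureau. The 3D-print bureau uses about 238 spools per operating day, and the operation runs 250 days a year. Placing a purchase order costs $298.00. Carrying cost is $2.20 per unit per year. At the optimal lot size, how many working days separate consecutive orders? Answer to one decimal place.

T ≈ 16.9 days

Annual demand D = 238 × 250 = 59,500.
The optimal lot size = √(2DS/H) = √(2 × 59,500 × 298 / 2.2) ≈ 4014.86.
Cycle time = Q*/D × 250 = 4014.86 / 59,500 × 250 ≈ 16.869 days.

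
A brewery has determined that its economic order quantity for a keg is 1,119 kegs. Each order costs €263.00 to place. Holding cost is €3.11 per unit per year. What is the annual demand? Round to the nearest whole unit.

Squaring Q* = √(2DS/H) gives Q*² = 2DS/H.
From Q* = √(2DS/H): D = Q*²H / (2S) = 1,119² × 3.11 / (2 × 263) = 7403.461.

D ≈ 7,403 kegs per year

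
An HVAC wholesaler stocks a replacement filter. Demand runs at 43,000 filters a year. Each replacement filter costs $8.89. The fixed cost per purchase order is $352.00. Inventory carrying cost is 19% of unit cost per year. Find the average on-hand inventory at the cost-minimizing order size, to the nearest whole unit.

Average inventory ≈ 2,117 filters

Holding cost H = 0.19 × $8.89 = $1.6891 per unit per year.
Q* = √(2DS/H) = √(2 × 43,000 × 352 / 1.6891) ≈ 4233.43.
Average inventory = Q*/2 ≈ 4233.43 / 2 = 2116.717.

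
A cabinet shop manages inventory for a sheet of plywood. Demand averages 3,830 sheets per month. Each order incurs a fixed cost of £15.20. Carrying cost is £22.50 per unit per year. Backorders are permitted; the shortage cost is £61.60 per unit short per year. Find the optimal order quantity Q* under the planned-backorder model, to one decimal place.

Q* ≈ 291.2 sheets

Annual demand D = 3,830 × 12 = 45,960.
With planned backorders, Q* = √(2DS/H) · √((H+B)/B).
√(2DS/H) = √(2 × 45,960 × 15.2 / 22.5) = 249.193.
√((H+B)/B) = √((22.5+61.6)/61.6) = 1.1684.
Q* ≈ 291.168.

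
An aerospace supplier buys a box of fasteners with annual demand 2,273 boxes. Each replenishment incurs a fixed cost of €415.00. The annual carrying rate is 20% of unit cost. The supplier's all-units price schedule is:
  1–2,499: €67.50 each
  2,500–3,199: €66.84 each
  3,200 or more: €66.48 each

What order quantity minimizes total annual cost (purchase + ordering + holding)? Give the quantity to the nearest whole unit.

Q* ≈ 374 boxes

Holding cost per unit per year at price C is H = 0.20·C.
For each price level, check whether its EOQ is feasible; otherwise the best quantity at that price is the breakpoint.
EOQ at €67.50 = 373.8 (feasible in tier 1): TC = 2,273×€67.50 + (2,273/373.8)×415 + (373.8/2)×0.20×€67.50 = €158,474.18.
EOQ at €66.84 = 375.7 < 2500, so use break Q=2500: TC = 2,273×€66.84 + (2,273/2500.0)×415 + (2500.0/2)×0.20×€66.84 = €169,014.64.
EOQ at €66.48 = 376.7 < 3200, so use break Q=3200: TC = 2,273×€66.48 + (2,273/3200.0)×415 + (3200.0/2)×0.20×€66.48 = €172,677.42.
Lowest total cost is €158,474.18 at Q = 373.8.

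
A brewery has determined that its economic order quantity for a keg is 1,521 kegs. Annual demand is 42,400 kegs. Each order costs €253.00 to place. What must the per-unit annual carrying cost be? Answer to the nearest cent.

H ≈ €9.27

Invert the EOQ relation Q*² = 2DS/H.
From Q* = √(2DS/H): H = 2DS / Q*² = 2 × 42,400 × 253 / 1,521² = 9.2738.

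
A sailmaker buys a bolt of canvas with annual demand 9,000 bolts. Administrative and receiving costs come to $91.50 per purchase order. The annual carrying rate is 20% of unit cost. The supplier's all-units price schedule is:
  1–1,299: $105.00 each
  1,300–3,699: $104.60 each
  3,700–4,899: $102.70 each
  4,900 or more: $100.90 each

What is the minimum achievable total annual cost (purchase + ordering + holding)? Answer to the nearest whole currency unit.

Holding cost per unit per year at price C is H = 0.20·C.
Candidates are each tier's EOQ (if it falls in that tier) and each price-break quantity.
EOQ at $105.00 = 280.1 (feasible in tier 1): TC = 9,000×$105.00 + (9,000/280.1)×91.5 + (280.1/2)×0.20×$105.00 = $950,881.07.
EOQ at $104.60 = 280.6 < 1300, so use break Q=1300: TC = 9,000×$104.60 + (9,000/1300.0)×91.5 + (1300.0/2)×0.20×$104.60 = $955,631.46.
EOQ at $102.70 = 283.2 < 3700, so use break Q=3700: TC = 9,000×$102.70 + (9,000/3700.0)×91.5 + (3700.0/2)×0.20×$102.70 = $962,521.57.
EOQ at $100.90 = 285.7 < 4900, so use break Q=4900: TC = 9,000×$100.90 + (9,000/4900.0)×91.5 + (4900.0/2)×0.20×$100.90 = $957,709.06.
Lowest total cost among the candidates is at Q = 280.1.

TC* ≈ $950,881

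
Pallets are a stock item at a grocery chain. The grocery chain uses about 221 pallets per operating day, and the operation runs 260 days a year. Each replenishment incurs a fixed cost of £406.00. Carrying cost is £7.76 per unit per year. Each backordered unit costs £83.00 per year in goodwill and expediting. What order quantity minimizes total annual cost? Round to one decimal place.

Annual demand D = 221 × 260 = 57,460.
With planned backorders, Q* = √(2DS/H) · √((H+B)/B).
√(2DS/H) = √(2 × 57,460 × 406 / 7.76) = 2452.054.
√((H+B)/B) = √((7.76+83)/83) = 1.0457.
Q* ≈ 2564.119.

Q* ≈ 2,564.1 pallets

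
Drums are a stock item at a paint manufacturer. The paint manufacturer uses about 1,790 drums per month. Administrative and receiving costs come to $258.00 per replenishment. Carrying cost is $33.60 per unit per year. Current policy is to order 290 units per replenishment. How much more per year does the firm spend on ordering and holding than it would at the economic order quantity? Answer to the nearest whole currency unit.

Annual demand D = 1,790 × 12 = 21,480.
EOQ = √(2DS/H) = √(2 × 21,480 × 258 / 33.6) ≈ 574.34.
Cost at Q* = (D/Q*)S + (Q*/2)H = √(2DSH) ≈ $19,297.97.
Cost at Q = 290: (21,480/290)×258 + (290/2)×33.6 = $19,109.79 + $4,872.00 = $23,981.79.
Excess = $23,981.79 − $19,297.97 = $4,683.82.

Extra cost ≈ $4,684 per year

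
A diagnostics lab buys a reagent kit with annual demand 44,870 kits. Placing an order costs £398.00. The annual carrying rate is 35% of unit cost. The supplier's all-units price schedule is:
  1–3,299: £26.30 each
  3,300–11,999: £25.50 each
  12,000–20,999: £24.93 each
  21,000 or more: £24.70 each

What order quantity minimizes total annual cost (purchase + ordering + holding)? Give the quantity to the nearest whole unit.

Q* ≈ 3,300 kits

Holding cost per unit per year at price C is H = 0.35·C.
For each price level, check whether its EOQ is feasible; otherwise the best quantity at that price is the breakpoint.
EOQ at £26.30 = 1969.8 (feasible in tier 1): TC = 44,870×£26.30 + (44,870/1969.8)×398 + (1969.8/2)×0.35×£26.30 = £1,198,213.03.
EOQ at £25.50 = 2000.5 < 3300, so use break Q=3300: TC = 44,870×£25.50 + (44,870/3300.0)×398 + (3300.0/2)×0.35×£25.50 = £1,164,322.84.
EOQ at £24.93 = 2023.2 < 12000, so use break Q=12000: TC = 44,870×£24.93 + (44,870/12000.0)×398 + (12000.0/2)×0.35×£24.93 = £1,172,450.29.
EOQ at £24.70 = 2032.6 < 21000, so use break Q=21000: TC = 44,870×£24.70 + (44,870/21000.0)×398 + (21000.0/2)×0.35×£24.70 = £1,199,911.89.
Lowest total cost is £1,164,322.84 at Q = 3300.0.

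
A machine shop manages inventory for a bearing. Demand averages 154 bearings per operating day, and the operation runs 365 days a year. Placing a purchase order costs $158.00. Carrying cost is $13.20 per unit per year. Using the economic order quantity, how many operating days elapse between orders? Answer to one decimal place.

Annual demand D = 154 × 365 = 56,210.
The optimal lot size = √(2DS/H) = √(2 × 56,210 × 158 / 13.2) ≈ 1160.01.
Cycle time = Q*/D × 365 = 1160.01 / 56,210 × 365 ≈ 7.533 days.

T ≈ 7.5 days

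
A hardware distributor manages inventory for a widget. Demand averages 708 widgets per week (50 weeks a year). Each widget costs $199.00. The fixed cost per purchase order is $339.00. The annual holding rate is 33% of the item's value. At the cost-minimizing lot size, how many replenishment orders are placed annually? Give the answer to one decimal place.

Annual demand D = 708 × 50 = 35,400.
Holding cost H = 0.33 × $199.00 = $65.6700 per unit per year.
EOQ = √(2DS/H) = √(2 × 35,400 × 339 / 65.67) ≈ 604.55.
Orders per year = D / Q* = 35,400 / 604.55 ≈ 58.556.

N ≈ 58.6 orders per year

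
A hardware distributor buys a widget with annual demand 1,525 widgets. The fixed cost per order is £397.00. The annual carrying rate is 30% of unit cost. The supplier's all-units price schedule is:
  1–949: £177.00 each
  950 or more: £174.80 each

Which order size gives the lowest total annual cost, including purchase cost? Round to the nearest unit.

Holding cost per unit per year at price C is H = 0.30·C.
Evaluate total cost at each tier's feasible EOQ or, if the EOQ is below the tier, at the tier's minimum quantity.
EOQ at £177.00 = 151.0 (feasible in tier 1): TC = 1,525×£177.00 + (1,525/151.0)×397 + (151.0/2)×0.30×£177.00 = £277,943.49.
EOQ at £174.80 = 152.0 < 950, so use break Q=950: TC = 1,525×£174.80 + (1,525/950.0)×397 + (950.0/2)×0.30×£174.80 = £292,116.29.
Lowest total cost is £277,943.49 at Q = 151.0.

Q* ≈ 151 widgets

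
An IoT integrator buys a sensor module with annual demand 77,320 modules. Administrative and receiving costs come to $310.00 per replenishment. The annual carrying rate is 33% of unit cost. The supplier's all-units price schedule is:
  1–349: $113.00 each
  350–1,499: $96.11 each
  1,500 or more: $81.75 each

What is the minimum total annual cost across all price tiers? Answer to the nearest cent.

TC* ≈ $6,357,122.59

Holding cost per unit per year at price C is H = 0.33·C.
For each price level, check whether its EOQ is feasible; otherwise the best quantity at that price is the breakpoint.
Tier 1 ($113.00): EOQ = 1133.8 exceeds tier's upper bound 349, so this tier is dominated.
EOQ at $96.11 = 1229.4 (feasible in tier 2): TC = 77,320×$96.11 + (77,320/1229.4)×310 + (1229.4/2)×0.33×$96.11 = $7,470,217.87.
EOQ at $81.75 = 1333.0 < 1500, so use break Q=1500: TC = 77,320×$81.75 + (77,320/1500.0)×310 + (1500.0/2)×0.33×$81.75 = $6,357,122.59.
Lowest total cost among the candidates is at Q = 1500.0.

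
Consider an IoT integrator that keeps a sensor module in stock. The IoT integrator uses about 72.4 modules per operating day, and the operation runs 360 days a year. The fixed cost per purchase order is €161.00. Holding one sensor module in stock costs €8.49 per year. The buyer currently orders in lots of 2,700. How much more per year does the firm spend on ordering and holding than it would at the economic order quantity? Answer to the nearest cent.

Annual demand D = 72.4 × 360 = 26,064.
EOQ = √(2DS/H) = √(2 × 26,064 × 161 / 8.49) ≈ 994.25.
Cost at Q* = (D/Q*)S + (Q*/2)H = √(2DSH) ≈ €8,441.16.
Cost at Q = 2,700: (26,064/2,700)×161 + (2,700/2)×8.49 = €1,554.19 + €11,461.50 = €13,015.69.
Excess = €13,015.69 − €8,441.16 = €4,574.52.

Extra cost ≈ €4,574.52 per year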